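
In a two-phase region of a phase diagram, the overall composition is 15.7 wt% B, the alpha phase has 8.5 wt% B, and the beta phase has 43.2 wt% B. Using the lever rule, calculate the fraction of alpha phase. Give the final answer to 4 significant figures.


f_alpha = (C_beta - C0) / (C_beta - C_alpha)
f_alpha = (43.2 - 15.7) / (43.2 - 8.5)
f_alpha = 0.7925


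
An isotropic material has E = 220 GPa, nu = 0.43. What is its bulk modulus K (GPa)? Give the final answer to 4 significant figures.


K = E / (3*(1-2*nu))
K = 220 / (3*(1-2*0.43))
K = 523.8 GPa


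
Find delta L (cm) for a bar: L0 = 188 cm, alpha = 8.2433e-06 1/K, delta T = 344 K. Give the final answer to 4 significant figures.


dL = L0 * alpha * dT
dL = 188 * 8.2433e-06 * 344
dL = 0.5331 cm


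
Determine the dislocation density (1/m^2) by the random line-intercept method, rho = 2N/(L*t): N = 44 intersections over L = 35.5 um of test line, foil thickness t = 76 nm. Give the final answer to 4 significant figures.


rho = 2N / (L * t)
L = 35.5 um = 3.55e-05 m, t = 76 nm = 7.6e-08 m
rho = 2 * 44 / (3.55e-05 * 7.6e-08)
rho = 3.262e+13 1/m^2


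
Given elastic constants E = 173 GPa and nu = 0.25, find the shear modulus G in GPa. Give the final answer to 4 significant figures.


G = E / (2*(1+nu))
G = 173 / (2*(1+0.25))
G = 69.2 GPa


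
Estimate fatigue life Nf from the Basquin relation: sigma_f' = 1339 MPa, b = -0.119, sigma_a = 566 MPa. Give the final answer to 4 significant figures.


sigma_a = sigma_f' * (2*Nf)^b
2*Nf = (sigma_a / sigma_f')^(1/b)
2*Nf = (566 / 1339)^(1/-0.119)
2*Nf = 1388.53
Nf = 694.3 cycles


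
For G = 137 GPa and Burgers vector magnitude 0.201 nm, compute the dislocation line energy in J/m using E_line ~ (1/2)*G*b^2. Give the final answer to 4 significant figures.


E = G*b^2/2
b = 0.201 nm = 2.01e-10 m
G = 137 GPa = 1.37e+11 Pa
E = 0.5 * 1.37e+11 * (2.01e-10)^2
E = 2.767e-09 J/m


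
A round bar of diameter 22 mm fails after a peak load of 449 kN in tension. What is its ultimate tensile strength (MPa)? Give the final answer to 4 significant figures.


A0 = pi*(d/2)^2 = pi*(22/2)^2 = 380.133 mm^2
UTS = F_max / A0 = 449*1000 / 380.133
UTS = 1181 MPa


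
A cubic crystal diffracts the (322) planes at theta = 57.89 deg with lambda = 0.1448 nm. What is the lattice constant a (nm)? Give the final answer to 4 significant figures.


d = lambda / (2*sin(theta))
d = 0.1448 / (2*sin(57.89 deg))
d = 0.0854752 nm
a = d * sqrt(h^2+k^2+l^2) = 0.0854752 * sqrt(17)
a = 0.3524 nm


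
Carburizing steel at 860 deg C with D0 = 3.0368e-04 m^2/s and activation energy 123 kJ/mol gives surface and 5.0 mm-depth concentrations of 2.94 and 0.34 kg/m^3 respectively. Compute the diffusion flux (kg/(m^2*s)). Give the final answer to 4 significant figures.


Step 1: D = D0 * exp(-Qd/(R*T))
T = 860 + 273.15 = 1133.15 K
D = 3.0368e-04 * exp(-123e3 / (8.314 * 1133.15)) = 6.49082e-10 m^2/s
Step 2: J = D * (C1 - C2) / dx
J = 6.49082e-10 * (2.94 - 0.34) / 5e-03
J = 3.375e-07 kg/(m^2*s)


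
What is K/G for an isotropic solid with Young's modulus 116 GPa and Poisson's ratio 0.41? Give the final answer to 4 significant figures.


G = E / (2*(1+nu))
G = 116 / (2*(1+0.41)) = 41.1348 GPa
K = E / (3*(1-2*nu))
K = 116 / (3*(1-2*0.41)) = 214.815 GPa
K/G = 214.815 / 41.1348 = 5.222


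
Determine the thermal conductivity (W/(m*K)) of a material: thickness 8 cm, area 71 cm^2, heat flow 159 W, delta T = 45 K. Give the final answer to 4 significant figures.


k = Q*L / (A*dT)
L = 0.08 m, A = 7.1e-03 m^2
k = 159 * 0.08 / (7.1e-03 * 45)
k = 39.81 W/(m*K)


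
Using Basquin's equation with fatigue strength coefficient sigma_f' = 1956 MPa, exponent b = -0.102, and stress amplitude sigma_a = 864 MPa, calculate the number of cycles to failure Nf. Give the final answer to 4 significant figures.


sigma_a = sigma_f' * (2*Nf)^b
2*Nf = (sigma_a / sigma_f')^(1/b)
2*Nf = (864 / 1956)^(1/-0.102)
2*Nf = 3012.81
Nf = 1506 cycles


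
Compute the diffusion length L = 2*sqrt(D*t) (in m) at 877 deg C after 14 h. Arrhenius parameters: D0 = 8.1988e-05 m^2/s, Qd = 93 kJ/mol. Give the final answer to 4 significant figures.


Step 1: D = D0 * exp(-Qd/(R*T))
T = 1150.15 K
D = 8.1988e-05 * exp(-93e3 / (8.314 * 1150.15)) = 4.89729e-09 m^2/s
Step 2: L = 2*sqrt(D*t)
t = 14 h = 50400 s
L = 2*sqrt(4.89729e-09 * 50400) = 0.03142 m


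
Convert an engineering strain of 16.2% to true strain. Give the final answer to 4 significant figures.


epsilon_true = ln(1 + epsilon_eng)
epsilon_true = ln(1 + 0.162)
epsilon_true = 0.1501


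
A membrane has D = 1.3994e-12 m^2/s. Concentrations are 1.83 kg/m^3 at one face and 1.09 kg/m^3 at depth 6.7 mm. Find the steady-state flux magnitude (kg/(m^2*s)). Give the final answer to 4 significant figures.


J = -D * (dC/dx) = D * (C1 - C2) / dx
J = 1.3994e-12 * (1.83 - 1.09) / 6.7e-03
J = 1.546e-10 kg/(m^2*s)


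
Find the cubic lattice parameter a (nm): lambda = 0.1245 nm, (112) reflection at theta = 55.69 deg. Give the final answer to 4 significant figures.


d = lambda / (2*sin(theta))
d = 0.1245 / (2*sin(55.69 deg))
d = 0.0753632 nm
a = d * sqrt(h^2+k^2+l^2) = 0.0753632 * sqrt(6)
a = 0.1846 nm


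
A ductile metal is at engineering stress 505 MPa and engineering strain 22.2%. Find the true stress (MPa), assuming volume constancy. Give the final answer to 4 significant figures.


sigma_true = sigma_eng * (1 + epsilon_eng)
sigma_true = 505 * (1 + 0.222)
sigma_true = 617.1 MPa


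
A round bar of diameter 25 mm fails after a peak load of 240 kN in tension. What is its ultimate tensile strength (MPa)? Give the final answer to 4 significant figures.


A0 = pi*(d/2)^2 = pi*(25/2)^2 = 490.874 mm^2
UTS = F_max / A0 = 240*1000 / 490.874
UTS = 488.9 MPa


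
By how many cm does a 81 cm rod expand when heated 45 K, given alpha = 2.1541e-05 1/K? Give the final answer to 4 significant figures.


dL = L0 * alpha * dT
dL = 81 * 2.1541e-05 * 45
dL = 0.07852 cm


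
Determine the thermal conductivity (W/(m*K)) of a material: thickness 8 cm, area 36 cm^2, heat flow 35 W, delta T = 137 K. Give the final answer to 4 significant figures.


k = Q*L / (A*dT)
L = 0.08 m, A = 3.6e-03 m^2
k = 35 * 0.08 / (3.6e-03 * 137)
k = 5.677 W/(m*K)


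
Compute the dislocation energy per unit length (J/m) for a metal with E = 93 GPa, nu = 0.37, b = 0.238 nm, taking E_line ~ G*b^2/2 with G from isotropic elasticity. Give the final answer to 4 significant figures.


Step 1: G = E / (2*(1+nu))
G = 93 / (2*(1+0.37)) = 33.9416 GPa = 3.39416e+10 Pa
Step 2: E_line = G*b^2/2
b = 0.238 nm = 2.38e-10 m
E_line = 0.5 * 3.39416e+10 * (2.38e-10)^2 = 9.613e-10 J/m


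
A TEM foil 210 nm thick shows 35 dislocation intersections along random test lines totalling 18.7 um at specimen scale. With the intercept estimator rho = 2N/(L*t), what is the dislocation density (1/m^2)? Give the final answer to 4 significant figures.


rho = 2N / (L * t)
L = 18.7 um = 1.87e-05 m, t = 210 nm = 2.1e-07 m
rho = 2 * 35 / (1.87e-05 * 2.1e-07)
rho = 1.783e+13 1/m^2


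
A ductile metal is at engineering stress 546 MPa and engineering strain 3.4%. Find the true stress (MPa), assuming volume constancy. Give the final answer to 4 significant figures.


sigma_true = sigma_eng * (1 + epsilon_eng)
sigma_true = 546 * (1 + 0.034)
sigma_true = 564.6 MPa


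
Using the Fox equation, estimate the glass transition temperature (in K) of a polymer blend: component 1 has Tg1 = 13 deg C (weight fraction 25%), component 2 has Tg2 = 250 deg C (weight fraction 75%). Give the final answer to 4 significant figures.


1/Tg = w1/Tg1 + w2/Tg2 (in Kelvin)
Tg1 = 286.15 K, Tg2 = 523.15 K
1/Tg = 0.25/286.15 + 0.75/523.15
Tg = 433.4 K


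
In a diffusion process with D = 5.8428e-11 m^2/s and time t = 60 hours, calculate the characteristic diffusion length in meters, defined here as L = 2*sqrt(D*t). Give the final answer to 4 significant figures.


t = 60 hr = 216000 s
Diffusion length = 2*sqrt(D*t)
= 2*sqrt(5.8428e-11 * 216000)
= 7.105e-03 m


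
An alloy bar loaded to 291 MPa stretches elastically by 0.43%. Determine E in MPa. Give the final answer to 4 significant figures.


E = sigma / epsilon
epsilon = 0.43% = 4.3e-03
E = 291 / 4.3e-03
E = 67670 MPa


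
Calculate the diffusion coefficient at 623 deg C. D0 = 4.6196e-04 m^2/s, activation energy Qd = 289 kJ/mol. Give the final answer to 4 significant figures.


D = D0 * exp(-Qd / (R*T))
T = 896.15 K
D = 4.6196e-04 * exp(-289e3 / (8.314 * 896.15))
D = 6.589e-21 m^2/s


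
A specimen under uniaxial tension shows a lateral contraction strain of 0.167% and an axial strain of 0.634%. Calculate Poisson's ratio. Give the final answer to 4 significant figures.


nu = -epsilon_lat / epsilon_axial
Lateral strain is contraction (negative), so using magnitudes:
nu = 0.167 / 0.634
nu = 0.2634


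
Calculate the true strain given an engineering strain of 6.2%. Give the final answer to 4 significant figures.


epsilon_true = ln(1 + epsilon_eng)
epsilon_true = ln(1 + 0.062)
epsilon_true = 0.06015


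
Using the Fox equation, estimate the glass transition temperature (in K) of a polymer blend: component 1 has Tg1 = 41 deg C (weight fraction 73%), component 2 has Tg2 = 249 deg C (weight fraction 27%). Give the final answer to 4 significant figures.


1/Tg = w1/Tg1 + w2/Tg2 (in Kelvin)
Tg1 = 314.15 K, Tg2 = 522.15 K
1/Tg = 0.73/314.15 + 0.27/522.15
Tg = 352 K


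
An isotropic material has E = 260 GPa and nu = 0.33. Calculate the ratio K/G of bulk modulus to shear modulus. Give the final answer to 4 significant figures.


G = E / (2*(1+nu))
G = 260 / (2*(1+0.33)) = 97.7444 GPa
K = E / (3*(1-2*nu))
K = 260 / (3*(1-2*0.33)) = 254.902 GPa
K/G = 254.902 / 97.7444 = 2.608


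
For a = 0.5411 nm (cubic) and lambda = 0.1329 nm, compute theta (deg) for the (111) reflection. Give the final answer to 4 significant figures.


d = a / sqrt(h^2+k^2+l^2)
d = 0.5411 / sqrt(3) = 0.312404 nm
lambda = 2*d*sin(theta)  =>  sin(theta) = lambda / (2*d)
sin(theta) = 0.1329 / (2 * 0.312404) = 0.212705
theta = 12.28 deg


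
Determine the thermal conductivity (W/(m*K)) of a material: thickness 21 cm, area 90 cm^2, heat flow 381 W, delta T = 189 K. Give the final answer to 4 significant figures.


k = Q*L / (A*dT)
L = 0.21 m, A = 9e-03 m^2
k = 381 * 0.21 / (9e-03 * 189)
k = 47.04 W/(m*K)


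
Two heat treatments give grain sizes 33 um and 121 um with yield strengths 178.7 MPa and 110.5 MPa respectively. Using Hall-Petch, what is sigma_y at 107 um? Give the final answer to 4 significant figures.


sigma_y = sigma0 + k / sqrt(d)
1/sqrt(d1) = 1/sqrt(3.3e-05) = 174.078;  1/sqrt(d2) = 90.9091
k = (sigma1 - sigma2) / (1/sqrt(d1) - 1/sqrt(d2)) = (178.7 - 110.5) / (174.078 - 90.9091) = 0.820021 MPa*m^0.5
sigma0 = sigma1 - k/sqrt(d1) = 178.7 - 0.820021*174.078 = 35.9526 MPa
sigma_y(d3) = 35.9526 + 0.820021 / sqrt(1.07e-04) = 115.2 MPa


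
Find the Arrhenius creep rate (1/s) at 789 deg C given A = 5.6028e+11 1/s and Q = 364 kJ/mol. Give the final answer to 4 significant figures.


rate = A * exp(-Q / (R*T))
T = 789 + 273.15 = 1062.15 K
rate = 5.6028e+11 * exp(-364e3 / (8.314 * 1062.15))
rate = 7.029e-07 1/s


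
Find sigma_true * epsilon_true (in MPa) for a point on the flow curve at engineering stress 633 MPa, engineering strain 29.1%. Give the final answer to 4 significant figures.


sigma_true = sigma_eng * (1 + epsilon_eng)
sigma_true = 633 * (1 + 0.291) = 817.203 MPa
epsilon_true = ln(1 + epsilon_eng)
epsilon_true = ln(1 + 0.291) = 0.255417
sigma_true * epsilon_true = 817.203 * 0.255417 = 208.7 MPa


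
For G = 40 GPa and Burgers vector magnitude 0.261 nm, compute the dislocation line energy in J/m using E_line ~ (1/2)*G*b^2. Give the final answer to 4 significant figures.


E = G*b^2/2
b = 0.261 nm = 2.61e-10 m
G = 40 GPa = 4e+10 Pa
E = 0.5 * 4e+10 * (2.61e-10)^2
E = 1.362e-09 J/m


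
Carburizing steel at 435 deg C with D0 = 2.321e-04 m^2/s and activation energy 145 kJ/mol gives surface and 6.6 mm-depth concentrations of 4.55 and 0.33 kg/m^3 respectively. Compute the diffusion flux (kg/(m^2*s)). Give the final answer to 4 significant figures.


Step 1: D = D0 * exp(-Qd/(R*T))
T = 435 + 273.15 = 708.15 K
D = 2.321e-04 * exp(-145e3 / (8.314 * 708.15)) = 4.67501e-15 m^2/s
Step 2: J = D * (C1 - C2) / dx
J = 4.67501e-15 * (4.55 - 0.33) / 6.6e-03
J = 2.989e-12 kg/(m^2*s)


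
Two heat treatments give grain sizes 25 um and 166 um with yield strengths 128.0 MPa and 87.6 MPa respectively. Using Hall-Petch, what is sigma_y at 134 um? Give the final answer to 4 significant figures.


sigma_y = sigma0 + k / sqrt(d)
1/sqrt(d1) = 1/sqrt(2.5e-05) = 200;  1/sqrt(d2) = 77.6151
k = (sigma1 - sigma2) / (1/sqrt(d1) - 1/sqrt(d2)) = (128.0 - 87.6) / (200 - 77.6151) = 0.330106 MPa*m^0.5
sigma0 = sigma1 - k/sqrt(d1) = 128.0 - 0.330106*200 = 61.9788 MPa
sigma_y(d3) = 61.9788 + 0.330106 / sqrt(1.34e-04) = 90.5 MPa


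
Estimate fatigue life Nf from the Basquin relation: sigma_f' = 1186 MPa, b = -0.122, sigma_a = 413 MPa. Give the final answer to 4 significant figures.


sigma_a = sigma_f' * (2*Nf)^b
2*Nf = (sigma_a / sigma_f')^(1/b)
2*Nf = (413 / 1186)^(1/-0.122)
2*Nf = 5691.18
Nf = 2846 cycles


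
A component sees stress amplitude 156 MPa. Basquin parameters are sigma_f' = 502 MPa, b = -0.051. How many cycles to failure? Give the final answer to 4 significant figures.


sigma_a = sigma_f' * (2*Nf)^b
2*Nf = (sigma_a / sigma_f')^(1/b)
2*Nf = (156 / 502)^(1/-0.051)
2*Nf = 8.96462e+09
Nf = 4.482e+09 cycles


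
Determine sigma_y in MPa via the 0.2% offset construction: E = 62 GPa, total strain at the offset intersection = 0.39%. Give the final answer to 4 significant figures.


Offset strain = 0.002
Elastic strain at yield = total_strain - offset = 3.9e-03 - 0.002 = 1.9e-03
sigma_y = E * elastic_strain = 62000 * 1.9e-03
sigma_y = 117.8 MPa


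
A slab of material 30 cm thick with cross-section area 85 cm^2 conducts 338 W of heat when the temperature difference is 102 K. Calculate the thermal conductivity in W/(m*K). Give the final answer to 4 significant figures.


k = Q*L / (A*dT)
L = 0.3 m, A = 8.5e-03 m^2
k = 338 * 0.3 / (8.5e-03 * 102)
k = 117 W/(m*K)


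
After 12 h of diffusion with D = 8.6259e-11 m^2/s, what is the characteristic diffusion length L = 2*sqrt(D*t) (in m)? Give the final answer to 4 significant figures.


t = 12 hr = 43200 s
Diffusion length = 2*sqrt(D*t)
= 2*sqrt(8.6259e-11 * 43200)
= 3.861e-03 m


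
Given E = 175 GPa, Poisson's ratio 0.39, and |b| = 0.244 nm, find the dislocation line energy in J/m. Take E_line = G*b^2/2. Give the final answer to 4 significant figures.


Step 1: G = E / (2*(1+nu))
G = 175 / (2*(1+0.39)) = 62.9496 GPa = 6.29496e+10 Pa
Step 2: E_line = G*b^2/2
b = 0.244 nm = 2.44e-10 m
E_line = 0.5 * 6.29496e+10 * (2.44e-10)^2 = 1.874e-09 J/m


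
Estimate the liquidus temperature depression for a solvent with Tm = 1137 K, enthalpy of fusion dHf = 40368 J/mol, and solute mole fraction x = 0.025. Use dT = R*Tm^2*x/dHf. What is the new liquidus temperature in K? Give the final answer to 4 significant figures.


dT = R*Tm^2*x / dHf
dT = 8.314 * 1137^2 * 0.025 / 40368
dT = 6.65631 K
T_new = 1137 - 6.65631 = 1130 K


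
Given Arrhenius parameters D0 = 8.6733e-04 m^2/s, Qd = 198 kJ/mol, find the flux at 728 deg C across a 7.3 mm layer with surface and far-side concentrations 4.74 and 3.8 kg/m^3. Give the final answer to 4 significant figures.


Step 1: D = D0 * exp(-Qd/(R*T))
T = 728 + 273.15 = 1001.15 K
D = 8.6733e-04 * exp(-198e3 / (8.314 * 1001.15)) = 4.04793e-14 m^2/s
Step 2: J = D * (C1 - C2) / dx
J = 4.04793e-14 * (4.74 - 3.8) / 7.3e-03
J = 5.212e-12 kg/(m^2*s)


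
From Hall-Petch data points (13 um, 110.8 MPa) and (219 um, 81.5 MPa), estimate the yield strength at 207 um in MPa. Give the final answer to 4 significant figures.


sigma_y = sigma0 + k / sqrt(d)
1/sqrt(d1) = 1/sqrt(1.3e-05) = 277.35;  1/sqrt(d2) = 67.5737
k = (sigma1 - sigma2) / (1/sqrt(d1) - 1/sqrt(d2)) = (110.8 - 81.5) / (277.35 - 67.5737) = 0.139673 MPa*m^0.5
sigma0 = sigma1 - k/sqrt(d1) = 110.8 - 0.139673*277.35 = 72.0618 MPa
sigma_y(d3) = 72.0618 + 0.139673 / sqrt(2.07e-04) = 81.77 MPa


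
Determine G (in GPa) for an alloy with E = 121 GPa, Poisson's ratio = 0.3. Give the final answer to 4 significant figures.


G = E / (2*(1+nu))
G = 121 / (2*(1+0.3))
G = 46.54 GPa


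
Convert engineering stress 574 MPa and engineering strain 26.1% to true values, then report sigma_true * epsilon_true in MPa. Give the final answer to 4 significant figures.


sigma_true = sigma_eng * (1 + epsilon_eng)
sigma_true = 574 * (1 + 0.261) = 723.814 MPa
epsilon_true = ln(1 + epsilon_eng)
epsilon_true = ln(1 + 0.261) = 0.231905
sigma_true * epsilon_true = 723.814 * 0.231905 = 167.9 MPa


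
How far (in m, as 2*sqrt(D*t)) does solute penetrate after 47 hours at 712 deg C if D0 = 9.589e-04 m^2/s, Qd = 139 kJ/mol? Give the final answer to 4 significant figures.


Step 1: D = D0 * exp(-Qd/(R*T))
T = 985.15 K
D = 9.589e-04 * exp(-139e3 / (8.314 * 985.15)) = 4.0874e-11 m^2/s
Step 2: L = 2*sqrt(D*t)
t = 47 h = 169200 s
L = 2*sqrt(4.0874e-11 * 169200) = 5.26e-03 m


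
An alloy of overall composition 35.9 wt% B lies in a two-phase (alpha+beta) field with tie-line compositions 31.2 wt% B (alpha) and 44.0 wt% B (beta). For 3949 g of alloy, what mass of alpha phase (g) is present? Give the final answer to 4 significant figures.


f_alpha = (C_beta - C0) / (C_beta - C_alpha)
f_alpha = (44.0 - 35.9) / (44.0 - 31.2) = 0.632813
m_alpha = f_alpha * m_total = 0.632813 * 3949 = 2499 g


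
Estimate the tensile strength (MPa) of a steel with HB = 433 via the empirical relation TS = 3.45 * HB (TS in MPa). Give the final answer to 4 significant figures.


TS (MPa) = 3.45 * HB
TS = 3.45 * 433
TS = 1494 MPa


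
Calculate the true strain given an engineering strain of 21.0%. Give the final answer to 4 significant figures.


epsilon_true = ln(1 + epsilon_eng)
epsilon_true = ln(1 + 0.21)
epsilon_true = 0.1906


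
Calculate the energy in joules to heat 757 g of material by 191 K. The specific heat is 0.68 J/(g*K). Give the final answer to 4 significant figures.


Q = m * cp * dT
Q = 757 * 0.68 * 191
Q = 98320 J


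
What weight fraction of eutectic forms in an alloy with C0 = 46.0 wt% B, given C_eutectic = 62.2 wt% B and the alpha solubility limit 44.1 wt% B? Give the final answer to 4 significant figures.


f_primary = (C_e - C0) / (C_e - C_alpha_max)
f_primary = (62.2 - 46.0) / (62.2 - 44.1)
f_primary = 0.895028
f_eutectic = 1 - 0.895028 = 0.105


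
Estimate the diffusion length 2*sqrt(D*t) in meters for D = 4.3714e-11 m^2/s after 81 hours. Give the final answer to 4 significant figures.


t = 81 hr = 291600 s
Diffusion length = 2*sqrt(D*t)
= 2*sqrt(4.3714e-11 * 291600)
= 7.141e-03 m


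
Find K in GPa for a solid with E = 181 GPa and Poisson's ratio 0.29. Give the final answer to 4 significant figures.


K = E / (3*(1-2*nu))
K = 181 / (3*(1-2*0.29))
K = 143.7 GPa


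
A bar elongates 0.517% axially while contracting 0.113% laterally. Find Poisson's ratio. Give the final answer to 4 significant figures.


nu = -epsilon_lat / epsilon_axial
Lateral strain is contraction (negative), so using magnitudes:
nu = 0.113 / 0.517
nu = 0.2186


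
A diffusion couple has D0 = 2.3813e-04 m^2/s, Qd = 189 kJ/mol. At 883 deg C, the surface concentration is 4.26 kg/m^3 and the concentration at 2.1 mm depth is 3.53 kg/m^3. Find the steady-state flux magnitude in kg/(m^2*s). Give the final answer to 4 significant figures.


Step 1: D = D0 * exp(-Qd/(R*T))
T = 883 + 273.15 = 1156.15 K
D = 2.3813e-04 * exp(-189e3 / (8.314 * 1156.15)) = 6.87893e-13 m^2/s
Step 2: J = D * (C1 - C2) / dx
J = 6.87893e-13 * (4.26 - 3.53) / 2.1e-03
J = 2.391e-10 kg/(m^2*s)


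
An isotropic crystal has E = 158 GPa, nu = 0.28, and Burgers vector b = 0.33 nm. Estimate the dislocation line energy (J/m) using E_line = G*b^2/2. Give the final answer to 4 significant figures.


Step 1: G = E / (2*(1+nu))
G = 158 / (2*(1+0.28)) = 61.7188 GPa = 6.17188e+10 Pa
Step 2: E_line = G*b^2/2
b = 0.33 nm = 3.3e-10 m
E_line = 0.5 * 6.17188e+10 * (3.3e-10)^2 = 3.361e-09 J/m


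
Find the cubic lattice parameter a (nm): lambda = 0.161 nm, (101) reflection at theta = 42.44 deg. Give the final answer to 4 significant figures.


d = lambda / (2*sin(theta))
d = 0.161 / (2*sin(42.44 deg))
d = 0.119291 nm
a = d * sqrt(h^2+k^2+l^2) = 0.119291 * sqrt(2)
a = 0.1687 nm


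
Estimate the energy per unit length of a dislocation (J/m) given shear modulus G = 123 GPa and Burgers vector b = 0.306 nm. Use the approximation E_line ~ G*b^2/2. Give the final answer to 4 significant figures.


E = G*b^2/2
b = 0.306 nm = 3.06e-10 m
G = 123 GPa = 1.23e+11 Pa
E = 0.5 * 1.23e+11 * (3.06e-10)^2
E = 5.759e-09 J/m


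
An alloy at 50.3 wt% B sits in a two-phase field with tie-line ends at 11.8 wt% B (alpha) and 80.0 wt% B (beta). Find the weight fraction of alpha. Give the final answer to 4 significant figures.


f_alpha = (C_beta - C0) / (C_beta - C_alpha)
f_alpha = (80.0 - 50.3) / (80.0 - 11.8)
f_alpha = 0.4355


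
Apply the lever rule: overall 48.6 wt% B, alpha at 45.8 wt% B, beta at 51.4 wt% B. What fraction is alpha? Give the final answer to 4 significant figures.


f_alpha = (C_beta - C0) / (C_beta - C_alpha)
f_alpha = (51.4 - 48.6) / (51.4 - 45.8)
f_alpha = 0.5


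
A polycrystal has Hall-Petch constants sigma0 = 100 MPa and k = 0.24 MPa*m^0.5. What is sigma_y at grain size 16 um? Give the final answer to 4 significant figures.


sigma_y = sigma0 + k / sqrt(d)
d = 16 um = 1.6e-05 m
sigma_y = 100 + 0.24 / sqrt(1.6e-05)
sigma_y = 160 MPa


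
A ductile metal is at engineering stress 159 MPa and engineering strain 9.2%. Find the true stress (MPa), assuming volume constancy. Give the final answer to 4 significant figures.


sigma_true = sigma_eng * (1 + epsilon_eng)
sigma_true = 159 * (1 + 0.092)
sigma_true = 173.6 MPa


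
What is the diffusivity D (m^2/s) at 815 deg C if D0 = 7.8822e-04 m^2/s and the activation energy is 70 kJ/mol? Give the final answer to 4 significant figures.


D = D0 * exp(-Qd / (R*T))
T = 1088.15 K
D = 7.8822e-04 * exp(-70e3 / (8.314 * 1088.15))
D = 3.438e-07 m^2/s


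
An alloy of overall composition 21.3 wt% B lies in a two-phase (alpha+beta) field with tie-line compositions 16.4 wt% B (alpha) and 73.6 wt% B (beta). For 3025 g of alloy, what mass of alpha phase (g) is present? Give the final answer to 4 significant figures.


f_alpha = (C_beta - C0) / (C_beta - C_alpha)
f_alpha = (73.6 - 21.3) / (73.6 - 16.4) = 0.914336
m_alpha = f_alpha * m_total = 0.914336 * 3025 = 2766 g


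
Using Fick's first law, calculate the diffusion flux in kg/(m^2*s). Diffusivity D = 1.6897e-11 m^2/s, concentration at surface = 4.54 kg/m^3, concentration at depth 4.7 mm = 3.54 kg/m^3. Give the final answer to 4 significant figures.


J = -D * (dC/dx) = D * (C1 - C2) / dx
J = 1.6897e-11 * (4.54 - 3.54) / 4.7e-03
J = 3.595e-09 kg/(m^2*s)


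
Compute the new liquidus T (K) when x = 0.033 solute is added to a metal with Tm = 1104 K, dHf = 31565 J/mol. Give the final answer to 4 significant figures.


dT = R*Tm^2*x / dHf
dT = 8.314 * 1104^2 * 0.033 / 31565
dT = 10.5939 K
T_new = 1104 - 10.5939 = 1093 K


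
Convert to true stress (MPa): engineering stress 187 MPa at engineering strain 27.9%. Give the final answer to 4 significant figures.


sigma_true = sigma_eng * (1 + epsilon_eng)
sigma_true = 187 * (1 + 0.279)
sigma_true = 239.2 MPa


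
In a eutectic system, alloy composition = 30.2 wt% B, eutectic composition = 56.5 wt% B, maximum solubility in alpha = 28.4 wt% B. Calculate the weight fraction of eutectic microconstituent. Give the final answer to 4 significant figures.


f_primary = (C_e - C0) / (C_e - C_alpha_max)
f_primary = (56.5 - 30.2) / (56.5 - 28.4)
f_primary = 0.935943
f_eutectic = 1 - 0.935943 = 0.06406


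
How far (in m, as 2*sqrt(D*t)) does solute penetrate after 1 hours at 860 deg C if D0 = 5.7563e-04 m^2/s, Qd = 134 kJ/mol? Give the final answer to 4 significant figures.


Step 1: D = D0 * exp(-Qd/(R*T))
T = 1133.15 K
D = 5.7563e-04 * exp(-134e3 / (8.314 * 1133.15)) = 3.82775e-10 m^2/s
Step 2: L = 2*sqrt(D*t)
t = 1 h = 3600 s
L = 2*sqrt(3.82775e-10 * 3600) = 2.348e-03 m


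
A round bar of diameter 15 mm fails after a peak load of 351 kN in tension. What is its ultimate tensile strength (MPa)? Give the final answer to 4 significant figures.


A0 = pi*(d/2)^2 = pi*(15/2)^2 = 176.715 mm^2
UTS = F_max / A0 = 351*1000 / 176.715
UTS = 1986 MPa


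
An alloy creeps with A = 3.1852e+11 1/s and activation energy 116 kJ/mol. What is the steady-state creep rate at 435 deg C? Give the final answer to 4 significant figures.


rate = A * exp(-Q / (R*T))
T = 435 + 273.15 = 708.15 K
rate = 3.1852e+11 * exp(-116e3 / (8.314 * 708.15))
rate = 883.9 1/s


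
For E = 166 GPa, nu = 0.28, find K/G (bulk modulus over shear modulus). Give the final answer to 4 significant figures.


G = E / (2*(1+nu))
G = 166 / (2*(1+0.28)) = 64.8438 GPa
K = E / (3*(1-2*nu))
K = 166 / (3*(1-2*0.28)) = 125.758 GPa
K/G = 125.758 / 64.8438 = 1.939


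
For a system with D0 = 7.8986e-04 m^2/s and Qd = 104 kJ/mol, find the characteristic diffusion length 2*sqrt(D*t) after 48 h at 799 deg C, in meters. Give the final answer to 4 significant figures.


Step 1: D = D0 * exp(-Qd/(R*T))
T = 1072.15 K
D = 7.8986e-04 * exp(-104e3 / (8.314 * 1072.15)) = 6.76919e-09 m^2/s
Step 2: L = 2*sqrt(D*t)
t = 48 h = 172800 s
L = 2*sqrt(6.76919e-09 * 172800) = 0.0684 m


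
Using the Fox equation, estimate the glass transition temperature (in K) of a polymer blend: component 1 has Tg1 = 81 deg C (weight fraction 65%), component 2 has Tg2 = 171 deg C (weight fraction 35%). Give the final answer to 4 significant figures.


1/Tg = w1/Tg1 + w2/Tg2 (in Kelvin)
Tg1 = 354.15 K, Tg2 = 444.15 K
1/Tg = 0.65/354.15 + 0.35/444.15
Tg = 381.2 K


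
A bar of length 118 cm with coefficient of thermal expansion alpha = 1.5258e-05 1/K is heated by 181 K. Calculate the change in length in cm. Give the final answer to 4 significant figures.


dL = L0 * alpha * dT
dL = 118 * 1.5258e-05 * 181
dL = 0.3259 cm


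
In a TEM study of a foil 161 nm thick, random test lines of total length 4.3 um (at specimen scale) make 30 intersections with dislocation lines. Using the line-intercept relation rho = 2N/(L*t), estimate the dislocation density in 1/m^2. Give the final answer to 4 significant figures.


rho = 2N / (L * t)
L = 4.3 um = 4.3e-06 m, t = 161 nm = 1.61e-07 m
rho = 2 * 30 / (4.3e-06 * 1.61e-07)
rho = 8.667e+13 1/m^2


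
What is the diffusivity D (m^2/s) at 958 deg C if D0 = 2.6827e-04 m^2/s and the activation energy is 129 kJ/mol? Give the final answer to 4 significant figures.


D = D0 * exp(-Qd / (R*T))
T = 1231.15 K
D = 2.6827e-04 * exp(-129e3 / (8.314 * 1231.15))
D = 9.02e-10 m^2/s


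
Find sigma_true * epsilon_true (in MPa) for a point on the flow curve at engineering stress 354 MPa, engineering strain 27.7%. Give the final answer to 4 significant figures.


sigma_true = sigma_eng * (1 + epsilon_eng)
sigma_true = 354 * (1 + 0.277) = 452.058 MPa
epsilon_true = ln(1 + epsilon_eng)
epsilon_true = ln(1 + 0.277) = 0.244514
sigma_true * epsilon_true = 452.058 * 0.244514 = 110.5 MPa


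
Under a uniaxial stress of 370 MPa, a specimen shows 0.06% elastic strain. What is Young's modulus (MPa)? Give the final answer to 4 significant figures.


E = sigma / epsilon
epsilon = 0.06% = 6e-04
E = 370 / 6e-04
E = 616700 MPa


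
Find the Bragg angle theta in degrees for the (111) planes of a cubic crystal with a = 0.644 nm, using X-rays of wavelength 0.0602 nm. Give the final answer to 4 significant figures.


d = a / sqrt(h^2+k^2+l^2)
d = 0.644 / sqrt(3) = 0.371814 nm
lambda = 2*d*sin(theta)  =>  sin(theta) = lambda / (2*d)
sin(theta) = 0.0602 / (2 * 0.371814) = 0.0809545
theta = 4.643 deg


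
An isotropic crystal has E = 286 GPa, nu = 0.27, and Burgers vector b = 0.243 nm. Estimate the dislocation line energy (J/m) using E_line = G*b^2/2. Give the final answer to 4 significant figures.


Step 1: G = E / (2*(1+nu))
G = 286 / (2*(1+0.27)) = 112.598 GPa = 1.12598e+11 Pa
Step 2: E_line = G*b^2/2
b = 0.243 nm = 2.43e-10 m
E_line = 0.5 * 1.12598e+11 * (2.43e-10)^2 = 3.324e-09 J/m


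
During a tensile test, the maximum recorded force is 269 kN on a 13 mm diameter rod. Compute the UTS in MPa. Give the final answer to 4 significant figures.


A0 = pi*(d/2)^2 = pi*(13/2)^2 = 132.732 mm^2
UTS = F_max / A0 = 269*1000 / 132.732
UTS = 2027 MPa


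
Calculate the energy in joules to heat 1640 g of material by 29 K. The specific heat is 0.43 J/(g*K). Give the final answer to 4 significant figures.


Q = m * cp * dT
Q = 1640 * 0.43 * 29
Q = 20450 J


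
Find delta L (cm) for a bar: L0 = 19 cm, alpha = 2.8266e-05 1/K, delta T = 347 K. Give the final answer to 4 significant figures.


dL = L0 * alpha * dT
dL = 19 * 2.8266e-05 * 347
dL = 0.1864 cm


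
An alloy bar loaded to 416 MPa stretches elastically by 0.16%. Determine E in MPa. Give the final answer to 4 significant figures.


E = sigma / epsilon
epsilon = 0.16% = 1.6e-03
E = 416 / 1.6e-03
E = 260000 MPa


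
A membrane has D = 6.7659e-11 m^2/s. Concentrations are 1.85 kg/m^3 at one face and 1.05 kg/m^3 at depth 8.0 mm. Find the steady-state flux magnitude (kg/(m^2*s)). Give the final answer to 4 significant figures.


J = -D * (dC/dx) = D * (C1 - C2) / dx
J = 6.7659e-11 * (1.85 - 1.05) / 8e-03
J = 6.766e-09 kg/(m^2*s)


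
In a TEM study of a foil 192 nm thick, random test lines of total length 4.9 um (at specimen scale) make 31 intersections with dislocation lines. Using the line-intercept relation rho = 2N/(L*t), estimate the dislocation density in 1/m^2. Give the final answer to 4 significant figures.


rho = 2N / (L * t)
L = 4.9 um = 4.9e-06 m, t = 192 nm = 1.92e-07 m
rho = 2 * 31 / (4.9e-06 * 1.92e-07)
rho = 6.59e+13 1/m^2


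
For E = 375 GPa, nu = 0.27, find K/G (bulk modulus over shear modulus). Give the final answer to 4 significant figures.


G = E / (2*(1+nu))
G = 375 / (2*(1+0.27)) = 147.638 GPa
K = E / (3*(1-2*nu))
K = 375 / (3*(1-2*0.27)) = 271.739 GPa
K/G = 271.739 / 147.638 = 1.841


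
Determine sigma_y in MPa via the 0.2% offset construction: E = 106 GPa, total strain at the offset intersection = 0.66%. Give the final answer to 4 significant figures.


Offset strain = 0.002
Elastic strain at yield = total_strain - offset = 6.6e-03 - 0.002 = 4.6e-03
sigma_y = E * elastic_strain = 106000 * 4.6e-03
sigma_y = 487.6 MPa


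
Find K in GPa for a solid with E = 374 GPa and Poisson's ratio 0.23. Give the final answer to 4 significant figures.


K = E / (3*(1-2*nu))
K = 374 / (3*(1-2*0.23))
K = 230.9 GPa


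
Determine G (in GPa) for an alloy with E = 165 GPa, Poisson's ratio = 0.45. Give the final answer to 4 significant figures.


G = E / (2*(1+nu))
G = 165 / (2*(1+0.45))
G = 56.9 GPa


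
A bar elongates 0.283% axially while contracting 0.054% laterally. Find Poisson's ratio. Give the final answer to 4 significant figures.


nu = -epsilon_lat / epsilon_axial
Lateral strain is contraction (negative), so using magnitudes:
nu = 0.054 / 0.283
nu = 0.1908


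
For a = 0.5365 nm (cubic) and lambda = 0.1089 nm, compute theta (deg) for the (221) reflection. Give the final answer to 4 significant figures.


d = a / sqrt(h^2+k^2+l^2)
d = 0.5365 / sqrt(9) = 0.178833 nm
lambda = 2*d*sin(theta)  =>  sin(theta) = lambda / (2*d)
sin(theta) = 0.1089 / (2 * 0.178833) = 0.304473
theta = 17.73 deg


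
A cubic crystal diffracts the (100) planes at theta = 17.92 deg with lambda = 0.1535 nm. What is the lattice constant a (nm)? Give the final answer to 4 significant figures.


d = lambda / (2*sin(theta))
d = 0.1535 / (2*sin(17.92 deg))
d = 0.24944 nm
a = d * sqrt(h^2+k^2+l^2) = 0.24944 * sqrt(1)
a = 0.2494 nm


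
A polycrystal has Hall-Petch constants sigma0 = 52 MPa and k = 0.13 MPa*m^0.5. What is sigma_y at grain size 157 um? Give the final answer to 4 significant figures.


sigma_y = sigma0 + k / sqrt(d)
d = 157 um = 1.57e-04 m
sigma_y = 52 + 0.13 / sqrt(1.57e-04)
sigma_y = 62.38 MPa


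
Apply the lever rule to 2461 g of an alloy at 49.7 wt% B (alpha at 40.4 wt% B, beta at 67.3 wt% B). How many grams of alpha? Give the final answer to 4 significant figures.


f_alpha = (C_beta - C0) / (C_beta - C_alpha)
f_alpha = (67.3 - 49.7) / (67.3 - 40.4) = 0.654275
m_alpha = f_alpha * m_total = 0.654275 * 2461 = 1610 g


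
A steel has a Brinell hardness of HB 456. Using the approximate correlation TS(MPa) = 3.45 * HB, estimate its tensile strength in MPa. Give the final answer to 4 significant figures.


TS (MPa) = 3.45 * HB
TS = 3.45 * 456
TS = 1573 MPa


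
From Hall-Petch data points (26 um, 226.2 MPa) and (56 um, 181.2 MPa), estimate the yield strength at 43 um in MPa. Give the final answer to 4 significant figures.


sigma_y = sigma0 + k / sqrt(d)
1/sqrt(d1) = 1/sqrt(2.6e-05) = 196.116;  1/sqrt(d2) = 133.631
k = (sigma1 - sigma2) / (1/sqrt(d1) - 1/sqrt(d2)) = (226.2 - 181.2) / (196.116 - 133.631) = 0.720167 MPa*m^0.5
sigma0 = sigma1 - k/sqrt(d1) = 226.2 - 0.720167*196.116 = 84.9636 MPa
sigma_y(d3) = 84.9636 + 0.720167 / sqrt(4.3e-05) = 194.8 MPa


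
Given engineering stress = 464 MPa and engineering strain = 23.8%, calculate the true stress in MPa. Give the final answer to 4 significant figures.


sigma_true = sigma_eng * (1 + epsilon_eng)
sigma_true = 464 * (1 + 0.238)
sigma_true = 574.4 MPa


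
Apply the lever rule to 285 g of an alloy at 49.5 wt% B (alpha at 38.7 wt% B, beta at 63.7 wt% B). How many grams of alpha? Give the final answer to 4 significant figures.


f_alpha = (C_beta - C0) / (C_beta - C_alpha)
f_alpha = (63.7 - 49.5) / (63.7 - 38.7) = 0.568
m_alpha = f_alpha * m_total = 0.568 * 285 = 161.9 g


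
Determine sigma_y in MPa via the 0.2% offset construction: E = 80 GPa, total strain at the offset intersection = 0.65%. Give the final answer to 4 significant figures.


Offset strain = 0.002
Elastic strain at yield = total_strain - offset = 6.5e-03 - 0.002 = 4.5e-03
sigma_y = E * elastic_strain = 80000 * 4.5e-03
sigma_y = 360 MPa


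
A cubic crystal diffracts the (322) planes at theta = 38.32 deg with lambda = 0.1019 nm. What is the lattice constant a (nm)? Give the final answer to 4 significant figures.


d = lambda / (2*sin(theta))
d = 0.1019 / (2*sin(38.32 deg))
d = 0.0821704 nm
a = d * sqrt(h^2+k^2+l^2) = 0.0821704 * sqrt(17)
a = 0.3388 nm


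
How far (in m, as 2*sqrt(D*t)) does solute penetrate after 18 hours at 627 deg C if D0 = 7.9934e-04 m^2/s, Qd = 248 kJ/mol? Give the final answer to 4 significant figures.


Step 1: D = D0 * exp(-Qd/(R*T))
T = 900.15 K
D = 7.9934e-04 * exp(-248e3 / (8.314 * 900.15)) = 3.24388e-18 m^2/s
Step 2: L = 2*sqrt(D*t)
t = 18 h = 64800 s
L = 2*sqrt(3.24388e-18 * 64800) = 9.17e-07 m


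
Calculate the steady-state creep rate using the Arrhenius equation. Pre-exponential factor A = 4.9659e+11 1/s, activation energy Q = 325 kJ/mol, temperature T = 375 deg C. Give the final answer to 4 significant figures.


rate = A * exp(-Q / (R*T))
T = 375 + 273.15 = 648.15 K
rate = 4.9659e+11 * exp(-325e3 / (8.314 * 648.15))
rate = 3.186e-15 1/s


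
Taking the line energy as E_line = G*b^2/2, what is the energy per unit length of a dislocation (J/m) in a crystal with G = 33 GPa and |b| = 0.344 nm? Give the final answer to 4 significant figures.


E = G*b^2/2
b = 0.344 nm = 3.44e-10 m
G = 33 GPa = 3.3e+10 Pa
E = 0.5 * 3.3e+10 * (3.44e-10)^2
E = 1.953e-09 J/m


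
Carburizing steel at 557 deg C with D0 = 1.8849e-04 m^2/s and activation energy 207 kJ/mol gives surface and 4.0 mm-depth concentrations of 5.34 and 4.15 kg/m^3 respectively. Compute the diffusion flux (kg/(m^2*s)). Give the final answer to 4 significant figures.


Step 1: D = D0 * exp(-Qd/(R*T))
T = 557 + 273.15 = 830.15 K
D = 1.8849e-04 * exp(-207e3 / (8.314 * 830.15)) = 1.77819e-17 m^2/s
Step 2: J = D * (C1 - C2) / dx
J = 1.77819e-17 * (5.34 - 4.15) / 4e-03
J = 5.29e-15 kg/(m^2*s)


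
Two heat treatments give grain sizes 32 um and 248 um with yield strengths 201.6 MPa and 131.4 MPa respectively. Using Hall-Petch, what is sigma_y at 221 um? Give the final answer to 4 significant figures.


sigma_y = sigma0 + k / sqrt(d)
1/sqrt(d1) = 1/sqrt(3.2e-05) = 176.777;  1/sqrt(d2) = 63.5001
k = (sigma1 - sigma2) / (1/sqrt(d1) - 1/sqrt(d2)) = (201.6 - 131.4) / (176.777 - 63.5001) = 0.619722 MPa*m^0.5
sigma0 = sigma1 - k/sqrt(d1) = 201.6 - 0.619722*176.777 = 92.0476 MPa
sigma_y(d3) = 92.0476 + 0.619722 / sqrt(2.21e-04) = 133.7 MPa


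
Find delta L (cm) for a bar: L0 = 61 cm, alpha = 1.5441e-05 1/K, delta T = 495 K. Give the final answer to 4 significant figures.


dL = L0 * alpha * dT
dL = 61 * 1.5441e-05 * 495
dL = 0.4662 cm


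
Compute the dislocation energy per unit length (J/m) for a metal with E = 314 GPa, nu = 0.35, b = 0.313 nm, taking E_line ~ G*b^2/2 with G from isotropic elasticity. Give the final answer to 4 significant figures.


Step 1: G = E / (2*(1+nu))
G = 314 / (2*(1+0.35)) = 116.296 GPa = 1.16296e+11 Pa
Step 2: E_line = G*b^2/2
b = 0.313 nm = 3.13e-10 m
E_line = 0.5 * 1.16296e+11 * (3.13e-10)^2 = 5.697e-09 J/m


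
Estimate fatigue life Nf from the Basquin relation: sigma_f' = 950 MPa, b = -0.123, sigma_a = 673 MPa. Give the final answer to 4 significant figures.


sigma_a = sigma_f' * (2*Nf)^b
2*Nf = (sigma_a / sigma_f')^(1/b)
2*Nf = (673 / 950)^(1/-0.123)
2*Nf = 16.487
Nf = 8.244 cycles


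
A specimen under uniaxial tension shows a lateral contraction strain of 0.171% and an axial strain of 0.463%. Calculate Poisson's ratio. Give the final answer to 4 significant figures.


nu = -epsilon_lat / epsilon_axial
Lateral strain is contraction (negative), so using magnitudes:
nu = 0.171 / 0.463
nu = 0.3693


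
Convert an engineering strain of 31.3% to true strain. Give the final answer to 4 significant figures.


epsilon_true = ln(1 + epsilon_eng)
epsilon_true = ln(1 + 0.313)
epsilon_true = 0.2723


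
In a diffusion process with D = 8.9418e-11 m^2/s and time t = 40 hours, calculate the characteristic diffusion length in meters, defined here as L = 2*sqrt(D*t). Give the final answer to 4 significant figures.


t = 40 hr = 144000 s
Diffusion length = 2*sqrt(D*t)
= 2*sqrt(8.9418e-11 * 144000)
= 7.177e-03 m


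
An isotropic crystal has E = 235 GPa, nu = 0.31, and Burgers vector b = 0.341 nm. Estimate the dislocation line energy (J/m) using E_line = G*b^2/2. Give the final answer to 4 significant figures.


Step 1: G = E / (2*(1+nu))
G = 235 / (2*(1+0.31)) = 89.6947 GPa = 8.96947e+10 Pa
Step 2: E_line = G*b^2/2
b = 0.341 nm = 3.41e-10 m
E_line = 0.5 * 8.96947e+10 * (3.41e-10)^2 = 5.215e-09 J/m


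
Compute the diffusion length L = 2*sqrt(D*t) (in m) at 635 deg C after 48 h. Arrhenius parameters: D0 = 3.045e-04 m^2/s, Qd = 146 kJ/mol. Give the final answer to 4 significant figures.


Step 1: D = D0 * exp(-Qd/(R*T))
T = 908.15 K
D = 3.045e-04 * exp(-146e3 / (8.314 * 908.15)) = 1.21817e-12 m^2/s
Step 2: L = 2*sqrt(D*t)
t = 48 h = 172800 s
L = 2*sqrt(1.21817e-12 * 172800) = 9.176e-04 m


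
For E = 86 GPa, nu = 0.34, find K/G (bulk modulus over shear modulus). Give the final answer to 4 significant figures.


G = E / (2*(1+nu))
G = 86 / (2*(1+0.34)) = 32.0896 GPa
K = E / (3*(1-2*nu))
K = 86 / (3*(1-2*0.34)) = 89.5833 GPa
K/G = 89.5833 / 32.0896 = 2.792


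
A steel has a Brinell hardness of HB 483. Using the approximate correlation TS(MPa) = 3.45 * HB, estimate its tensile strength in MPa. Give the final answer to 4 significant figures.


TS (MPa) = 3.45 * HB
TS = 3.45 * 483
TS = 1666 MPa


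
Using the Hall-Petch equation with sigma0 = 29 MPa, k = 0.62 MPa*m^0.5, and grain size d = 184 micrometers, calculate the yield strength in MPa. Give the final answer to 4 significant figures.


sigma_y = sigma0 + k / sqrt(d)
d = 184 um = 1.84e-04 m
sigma_y = 29 + 0.62 / sqrt(1.84e-04)
sigma_y = 74.71 MPa
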